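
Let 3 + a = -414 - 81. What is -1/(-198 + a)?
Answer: 1/696 ≈ 0.0014368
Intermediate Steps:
a = -498 (a = -3 + (-414 - 81) = -3 - 495 = -498)
-1/(-198 + a) = -1/(-198 - 498) = -1/(-696) = -1*(-1/696) = 1/696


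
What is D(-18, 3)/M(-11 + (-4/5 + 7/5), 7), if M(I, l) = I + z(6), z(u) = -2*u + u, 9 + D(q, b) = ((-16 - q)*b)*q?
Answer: 585/82 ≈ 7.1341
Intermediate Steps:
D(q, b) = -9 + b*q*(-16 - q) (D(q, b) = -9 + ((-16 - q)*b)*q = -9 + (b*(-16 - q))*q = -9 + b*q*(-16 - q))
z(u) = -u
M(I, l) = -6 + I (M(I, l) = I - 1*6 = I - 6 = -6 + I)
D(-18, 3)/M(-11 + (-4/5 + 7/5), 7) = (-9 - 1*3*(-18)² - 16*3*(-18))/(-6 + (-11 + (-4/5 + 7/5))) = (-9 - 1*3*324 + 864)/(-6 + (-11 + (-4*⅕ + 7*(⅕)))) = (-9 - 972 + 864)/(-6 + (-11 + (-⅘ + 7/5))) = -117/(-6 + (-11 + ⅗)) = -117/(-6 - 52/5) = -117/(-82/5) = -117*(-5/82) = 585/82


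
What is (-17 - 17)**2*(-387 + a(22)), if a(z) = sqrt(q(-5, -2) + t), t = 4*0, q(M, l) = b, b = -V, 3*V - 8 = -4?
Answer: -447372 + 2312*I*sqrt(3)/3 ≈ -4.4737e+5 + 1334.8*I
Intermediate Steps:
V = 4/3 (V = 8/3 + (1/3)*(-4) = 8/3 - 4/3 = 4/3 ≈ 1.3333)
b = -4/3 (b = -1*4/3 = -4/3 ≈ -1.3333)
q(M, l) = -4/3
t = 0
a(z) = 2*I*sqrt(3)/3 (a(z) = sqrt(-4/3 + 0) = sqrt(-4/3) = 2*I*sqrt(3)/3)
(-17 - 17)**2*(-387 + a(22)) = (-17 - 17)**2*(-387 + 2*I*sqrt(3)/3) = (-34)**2*(-387 + 2*I*sqrt(3)/3) = 1156*(-387 + 2*I*sqrt(3)/3) = -447372 + 2312*I*sqrt(3)/3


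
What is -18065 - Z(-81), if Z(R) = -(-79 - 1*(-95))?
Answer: -18049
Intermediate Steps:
Z(R) = -16 (Z(R) = -(-79 + 95) = -1*16 = -16)
-18065 - Z(-81) = -18065 - 1*(-16) = -18065 + 16 = -18049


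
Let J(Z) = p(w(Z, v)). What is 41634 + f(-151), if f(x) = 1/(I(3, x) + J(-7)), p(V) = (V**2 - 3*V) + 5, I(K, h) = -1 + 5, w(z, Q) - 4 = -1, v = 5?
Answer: 374707/9 ≈ 41634.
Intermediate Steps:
w(z, Q) = 3 (w(z, Q) = 4 - 1 = 3)
I(K, h) = 4
p(V) = 5 + V**2 - 3*V
J(Z) = 5 (J(Z) = 5 + 3**2 - 3*3 = 5 + 9 - 9 = 5)
f(x) = 1/9 (f(x) = 1/(4 + 5) = 1/9)
41634 + f(-151) = 41634 + 1/9 = 374707/9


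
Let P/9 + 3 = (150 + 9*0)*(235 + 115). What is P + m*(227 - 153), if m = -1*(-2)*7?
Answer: 473509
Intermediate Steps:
m = 14 (m = 2*7 = 14)
P = 472473 (P = -27 + 9*((150 + 9*0)*(235 + 115)) = -27 + 9*((150 + 0)*350) = -27 + 9*(150*350) = -27 + 9*52500 = -27 + 472500 = 472473)
P + m*(227 - 153) = 472473 + 14*(227 - 153) = 472473 + 14*74 = 472473 + 1036 = 473509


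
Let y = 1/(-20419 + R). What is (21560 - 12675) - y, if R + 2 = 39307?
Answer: 167802109/18886 ≈ 8885.0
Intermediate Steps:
R = 39305 (R = -2 + 39307 = 39305)
y = 1/18886 (y = 1/(-20419 + 39305) = 1/18886 ≈ 5.2949e-5)
(21560 - 12675) - y = (21560 - 12675) - 1*1/18886 = 8885 - 1/18886 = 167802109/18886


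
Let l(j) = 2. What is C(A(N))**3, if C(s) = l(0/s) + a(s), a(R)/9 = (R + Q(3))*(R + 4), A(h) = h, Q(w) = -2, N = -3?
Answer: -79507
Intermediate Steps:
a(R) = 9*(-2 + R)*(4 + R) (a(R) = 9*((R - 2)*(R + 4)) = 9*((-2 + R)*(4 + R)) = 9*(-2 + R)*(4 + R))
C(s) = -70 + 9*s**2 + 18*s (C(s) = 2 + (-72 + 9*s**2 + 18*s) = -70 + 9*s**2 + 18*s)
C(A(N))**3 = (-70 + 9*(-3)**2 + 18*(-3))**3 = (-70 + 9*9 - 54)**3 = (-70 + 81 - 54)**3 = (-43)**3 = -79507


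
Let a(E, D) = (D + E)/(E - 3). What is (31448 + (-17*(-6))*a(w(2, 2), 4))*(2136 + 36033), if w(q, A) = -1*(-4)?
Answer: 1231484616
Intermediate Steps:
w(q, A) = 4
a(E, D) = (D + E)/(-3 + E)
(31448 + (-17*(-6))*a(w(2, 2), 4))*(2136 + 36033) = (31448 + (-17*(-6))*((4 + 4)/(-3 + 4)))*(2136 + 36033) = (31448 + 102*(8/1))*38169 = (31448 + 102*(1*8))*38169 = (31448 + 102*8)*38169 = (31448 + 816)*38169 = 32264*38169 = 1231484616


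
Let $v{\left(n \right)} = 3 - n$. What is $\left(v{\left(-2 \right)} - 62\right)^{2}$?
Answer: $3249$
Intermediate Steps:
$\left(v{\left(-2 \right)} - 62\right)^{2} = \left(\left(3 - -2\right) - 62\right)^{2} = \left(\left(3 + 2\right) - 62\right)^{2} = \left(5 - 62\right)^{2} = \left(-57\right)^{2} = 3249$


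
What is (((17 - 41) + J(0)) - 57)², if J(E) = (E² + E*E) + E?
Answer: 6561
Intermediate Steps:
J(E) = E + 2*E² (J(E) = (E² + E²) + E = 2*E² + E = E + 2*E²)
(((17 - 41) + J(0)) - 57)² = (((17 - 41) + 0*(1 + 2*0)) - 57)² = ((-24 + 0*(1 + 0)) - 57)² = ((-24 + 0*1) - 57)² = ((-24 + 0) - 57)² = (-24 - 57)² = (-81)² = 6561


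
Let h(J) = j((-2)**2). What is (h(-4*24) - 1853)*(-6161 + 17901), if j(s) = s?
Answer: -21707260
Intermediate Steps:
h(J) = 4 (h(J) = (-2)**2 = 4)
(h(-4*24) - 1853)*(-6161 + 17901) = (4 - 1853)*(-6161 + 17901) = -1849*11740 = -21707260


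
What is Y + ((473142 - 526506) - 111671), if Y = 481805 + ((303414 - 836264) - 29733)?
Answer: -245813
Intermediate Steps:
Y = -80778 (Y = 481805 + (-532850 - 29733) = 481805 - 562583 = -80778)
Y + ((473142 - 526506) - 111671) = -80778 + ((473142 - 526506) - 111671) = -80778 + (-53364 - 111671) = -80778 - 165035 = -245813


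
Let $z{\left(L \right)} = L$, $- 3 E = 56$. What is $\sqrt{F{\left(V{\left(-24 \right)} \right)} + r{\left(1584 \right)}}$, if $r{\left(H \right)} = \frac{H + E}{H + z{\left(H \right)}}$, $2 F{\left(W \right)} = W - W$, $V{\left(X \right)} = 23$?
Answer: $\frac{\sqrt{19371}}{198} \approx 0.70293$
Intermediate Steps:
$E = - \frac{56}{3}$ ($E = \left(- \frac{1}{3}\right) 56 = - \frac{56}{3} \approx -18.667$)
$F{\left(W \right)} = 0$ ($F{\left(W \right)} = \frac{W - W}{2} = \frac{1}{2} \cdot 0 = 0$)
$r{\left(H \right)} = \frac{- \frac{56}{3} + H}{2 H}$ ($r{\left(H \right)} = \frac{H - \frac{56}{3}}{H + H} = \frac{- \frac{56}{3} + H}{2 H}$)
$\sqrt{F{\left(V{\left(-24 \right)} \right)} + r{\left(1584 \right)}} = \sqrt{0 + \frac{-56 + 3 \cdot 1584}{6 \cdot 1584}} = \sqrt{0 + \frac{1}{6} \cdot \frac{1}{1584} \left(-56 + 4752\right)} = \sqrt{0 + \frac{1}{6} \cdot \frac{1}{1584} \cdot 4696} = \sqrt{0 + \frac{587}{1188}} = \sqrt{\frac{587}{1188}} = \frac{\sqrt{19371}}{198}$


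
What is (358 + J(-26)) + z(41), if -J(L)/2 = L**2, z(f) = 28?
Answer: -966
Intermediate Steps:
J(L) = -2*L**2
(358 + J(-26)) + z(41) = (358 - 2*(-26)**2) + 28 = (358 - 2*676) + 28 = (358 - 1352) + 28 = -994 + 28 = -966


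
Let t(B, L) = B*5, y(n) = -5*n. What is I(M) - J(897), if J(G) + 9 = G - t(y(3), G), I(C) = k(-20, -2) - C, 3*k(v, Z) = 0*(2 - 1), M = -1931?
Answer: 968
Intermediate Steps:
t(B, L) = 5*B
k(v, Z) = 0 (k(v, Z) = (0*(2 - 1))/3 = (0*1)/3 = (⅓)*0 = 0)
I(C) = -C (I(C) = 0 - C = -C)
J(G) = 66 + G (J(G) = -9 + (G - 5*(-5*3)) = -9 + (G - 5*(-15)) = -9 + (G - 1*(-75)) = -9 + (G + 75) = -9 + (75 + G) = 66 + G)
I(M) - J(897) = -1*(-1931) - (66 + 897) = 1931 - 1*963 = 1931 - 963 = 968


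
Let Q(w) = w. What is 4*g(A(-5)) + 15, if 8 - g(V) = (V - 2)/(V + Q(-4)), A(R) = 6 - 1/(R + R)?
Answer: 823/21 ≈ 39.190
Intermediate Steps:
A(R) = 6 - 1/(2*R)
g(V) = 8 - (-2 + V)/(-4 + V) (g(V) = 8 - (V - 2)/(V - 4) = 8 - (-2 + V)/(-4 + V))
4*g(A(-5)) + 15 = 4*((-30 + 7*(6 - ½/(-5)))/(-4 + (6 - ½/(-5)))) + 15 = 4*((-30 + 7*(6 - ½*(-⅕)))/(-4 + (6 - ½*(-⅕)))) + 15 = 4*((-30 + 7*(6 + ⅒))/(-4 + (6 + ⅒))) + 15 = 4*((-30 + 7*(61/10))/(-4 + 61/10)) + 15 = 4*((-30 + 427/10)/(21/10)) + 15 = 4*((10/21)*(127/10)) + 15 = 4*(127/21) + 15 = 508/21 + 15 = 823/21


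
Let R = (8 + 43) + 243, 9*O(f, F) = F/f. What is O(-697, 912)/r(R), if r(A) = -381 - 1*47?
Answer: 76/223737 ≈ 0.00033968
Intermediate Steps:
O(f, F) = F/(9*f) (O(f, F) = (F/f)/9 = F/(9*f))
R = 294 (R = 51 + 243 = 294)
r(A) = -428 (r(A) = -381 - 47 = -428)
O(-697, 912)/r(R) = ((1/9)*912/(-697))/(-428) = ((1/9)*912*(-1/697))*(-1/428) = -304/2091*(-1/428) = 76/223737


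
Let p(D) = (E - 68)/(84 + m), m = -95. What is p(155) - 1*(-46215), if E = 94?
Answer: 508339/11 ≈ 46213.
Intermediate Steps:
p(D) = -26/11 (p(D) = (94 - 68)/(84 - 95) = 26/(-11) = 26*(-1/11) = -26/11)
p(155) - 1*(-46215) = -26/11 - 1*(-46215) = -26/11 + 46215 = 508339/11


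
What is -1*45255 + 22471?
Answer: -22784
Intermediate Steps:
-1*45255 + 22471 = -45255 + 22471 = -22784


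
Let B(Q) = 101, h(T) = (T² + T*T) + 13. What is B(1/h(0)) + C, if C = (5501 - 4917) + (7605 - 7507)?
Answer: 783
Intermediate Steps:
h(T) = 13 + 2*T² (h(T) = (T² + T²) + 13 = 2*T² + 13 = 13 + 2*T²)
C = 682 (C = 584 + 98 = 682)
B(1/h(0)) + C = 101 + 682 = 783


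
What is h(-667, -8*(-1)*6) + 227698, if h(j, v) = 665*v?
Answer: 259618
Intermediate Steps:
h(-667, -8*(-1)*6) + 227698 = 665*(-8*(-1)*6) + 227698 = 665*(8*6) + 227698 = 665*48 + 227698 = 31920 + 227698 = 259618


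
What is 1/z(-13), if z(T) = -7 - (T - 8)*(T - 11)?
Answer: -1/511 ≈ -0.0019569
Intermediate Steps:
z(T) = -7 - (-11 + T)*(-8 + T) (z(T) = -7 - (-8 + T)*(-11 + T) = -7 - (-11 + T)*(-8 + T))
1/z(-13) = 1/(-95 - 1*(-13)² + 19*(-13)) = 1/(-95 - 1*169 - 247) = 1/(-95 - 169 - 247) = 1/(-511) = -1/511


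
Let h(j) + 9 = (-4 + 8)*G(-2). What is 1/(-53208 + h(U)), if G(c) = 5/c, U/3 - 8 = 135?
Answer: -1/53227 ≈ -1.8787e-5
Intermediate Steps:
U = 429 (U = 24 + 3*135 = 24 + 405 = 429)
h(j) = -19 (h(j) = -9 + (-4 + 8)*(5/(-2)) = -9 + 4*(5*(-½)) = -9 + 4*(-5/2) = -9 - 10 = -19)
1/(-53208 + h(U)) = 1/(-53208 - 19) = 1/(-53227) = -1/53227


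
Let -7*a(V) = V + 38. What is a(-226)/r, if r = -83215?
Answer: -188/582505 ≈ -0.00032274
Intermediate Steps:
a(V) = -38/7 - V/7 (a(V) = -(V + 38)/7 = -(38 + V)/7 = -38/7 - V/7)
a(-226)/r = (-38/7 - ⅐*(-226))/(-83215) = (-38/7 + 226/7)*(-1/83215) = (188/7)*(-1/83215) = -188/582505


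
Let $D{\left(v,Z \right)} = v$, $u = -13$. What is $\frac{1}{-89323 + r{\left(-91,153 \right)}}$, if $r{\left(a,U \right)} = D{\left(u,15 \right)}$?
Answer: $- \frac{1}{89336} \approx -1.1194 \cdot 10^{-5}$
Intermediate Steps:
$r{\left(a,U \right)} = -13$
$\frac{1}{-89323 + r{\left(-91,153 \right)}} = \frac{1}{-89323 - 13} = \frac{1}{-89336} = - \frac{1}{89336}$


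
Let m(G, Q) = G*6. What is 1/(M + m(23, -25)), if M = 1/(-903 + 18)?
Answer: 885/122129 ≈ 0.0072464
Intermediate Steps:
M = -1/885 (M = 1/(-885) = -1/885 ≈ -0.0011299)
m(G, Q) = 6*G
1/(M + m(23, -25)) = 1/(-1/885 + 6*23) = 1/(-1/885 + 138) = 1/(122129/885) = 885/122129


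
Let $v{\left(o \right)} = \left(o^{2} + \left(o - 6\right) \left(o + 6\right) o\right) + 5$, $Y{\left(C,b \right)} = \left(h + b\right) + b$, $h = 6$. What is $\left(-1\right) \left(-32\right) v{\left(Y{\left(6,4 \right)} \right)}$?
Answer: $78112$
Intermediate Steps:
$Y{\left(C,b \right)} = 6 + 2 b$ ($Y{\left(C,b \right)} = \left(6 + b\right) + b = 6 + 2 b$)
$v{\left(o \right)} = 5 + o^{2} + o \left(-6 + o\right) \left(6 + o\right)$ ($v{\left(o \right)} = \left(o^{2} + \left(-6 + o\right) \left(6 + o\right) o\right) + 5 = \left(o^{2} + o \left(-6 + o\right) \left(6 + o\right)\right) + 5 = 5 + o^{2} + o \left(-6 + o\right) \left(6 + o\right)$)
$\left(-1\right) \left(-32\right) v{\left(Y{\left(6,4 \right)} \right)} = \left(-1\right) \left(-32\right) \left(5 + \left(6 + 2 \cdot 4\right)^{2} + \left(6 + 2 \cdot 4\right)^{3} - 36 \left(6 + 2 \cdot 4\right)\right) = 32 \left(5 + \left(6 + 8\right)^{2} + \left(6 + 8\right)^{3} - 36 \left(6 + 8\right)\right) = 32 \left(5 + 14^{2} + 14^{3} - 504\right) = 32 \left(5 + 196 + 2744 - 504\right) = 32 \cdot 2441 = 78112$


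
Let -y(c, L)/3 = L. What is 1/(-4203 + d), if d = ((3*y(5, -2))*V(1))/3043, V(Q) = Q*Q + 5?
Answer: -3043/12789621 ≈ -0.00023793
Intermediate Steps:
y(c, L) = -3*L
V(Q) = 5 + Q² (V(Q) = Q² + 5 = 5 + Q²)
d = 108/3043 (d = ((3*(-3*(-2)))*(5 + 1²))/3043 = ((3*6)*(5 + 1))*(1/3043) = (18*6)*(1/3043) = 108*(1/3043) = 108/3043 ≈ 0.035491)
1/(-4203 + d) = 1/(-4203 + 108/3043) = 1/(-12789621/3043) = -3043/12789621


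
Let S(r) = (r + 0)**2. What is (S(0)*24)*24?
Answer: 0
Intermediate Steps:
S(r) = r**2
(S(0)*24)*24 = (0**2*24)*24 = (0*24)*24 = 0*24 = 0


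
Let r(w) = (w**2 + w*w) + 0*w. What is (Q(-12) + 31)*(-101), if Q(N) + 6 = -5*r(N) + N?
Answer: 144127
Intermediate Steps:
r(w) = 2*w**2 (r(w) = (w**2 + w**2) + 0 = 2*w**2 + 0 = 2*w**2)
Q(N) = -6 + N - 10*N**2 (Q(N) = -6 + (-10*N**2 + N) = -6 + (N - 10*N**2) = -6 + N - 10*N**2)
(Q(-12) + 31)*(-101) = ((-6 - 12 - 10*(-12)**2) + 31)*(-101) = ((-6 - 12 - 10*144) + 31)*(-101) = ((-6 - 12 - 1440) + 31)*(-101) = (-1458 + 31)*(-101) = -1427*(-101) = 144127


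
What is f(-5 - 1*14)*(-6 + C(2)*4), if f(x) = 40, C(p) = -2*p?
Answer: -880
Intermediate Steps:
f(-5 - 1*14)*(-6 + C(2)*4) = 40*(-6 - 2*2*4) = 40*(-6 - 4*4) = 40*(-6 - 16) = 40*(-22) = -880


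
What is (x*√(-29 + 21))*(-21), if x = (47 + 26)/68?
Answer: -1533*I*√2/34 ≈ -63.764*I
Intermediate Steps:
x = 73/68 (x = 73*(1/68) = 73/68 ≈ 1.0735)
(x*√(-29 + 21))*(-21) = (73*√(-29 + 21)/68)*(-21) = (73*√(-8)/68)*(-21) = (73*(2*I*√2)/68)*(-21) = (73*I*√2/34)*(-21) = -1533*I*√2/34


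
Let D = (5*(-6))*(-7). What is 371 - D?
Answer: 161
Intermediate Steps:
D = 210 (D = -30*(-7) = 210)
371 - D = 371 - 1*210 = 371 - 210 = 161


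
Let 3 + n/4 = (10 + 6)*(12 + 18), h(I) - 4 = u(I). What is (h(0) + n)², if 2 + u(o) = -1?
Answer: 3644281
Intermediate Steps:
u(o) = -3 (u(o) = -2 - 1 = -3)
h(I) = 1 (h(I) = 4 - 3 = 1)
n = 1908 (n = -12 + 4*((10 + 6)*(12 + 18)) = -12 + 4*(16*30) = -12 + 4*480 = -12 + 1920 = 1908)
(h(0) + n)² = (1 + 1908)² = 1909² = 3644281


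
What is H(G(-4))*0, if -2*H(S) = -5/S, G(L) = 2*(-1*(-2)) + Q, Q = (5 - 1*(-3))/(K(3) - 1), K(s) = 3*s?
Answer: 0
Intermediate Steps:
Q = 1 (Q = (5 - 1*(-3))/(3*3 - 1) = (5 + 3)/(9 - 1) = 8/8 = 8*(⅛) = 1)
G(L) = 5 (G(L) = 2*(-1*(-2)) + 1 = 2*2 + 1 = 4 + 1 = 5)
H(S) = 5/(2*S) (H(S) = -(-5)/(2*S) = 5/(2*S))
H(G(-4))*0 = ((5/2)/5)*0 = ((5/2)*(⅕))*0 = (½)*0 = 0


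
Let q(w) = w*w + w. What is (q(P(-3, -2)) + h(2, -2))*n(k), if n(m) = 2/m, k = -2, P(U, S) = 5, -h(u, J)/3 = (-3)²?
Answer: -3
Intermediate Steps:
h(u, J) = -27 (h(u, J) = -3*(-3)² = -3*9 = -27)
q(w) = w + w² (q(w) = w² + w = w + w²)
(q(P(-3, -2)) + h(2, -2))*n(k) = (5*(1 + 5) - 27)*(2/(-2)) = (5*6 - 27)*(2*(-½)) = (30 - 27)*(-1) = 3*(-1) = -3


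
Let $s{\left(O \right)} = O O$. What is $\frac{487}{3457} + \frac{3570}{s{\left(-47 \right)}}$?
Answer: $\frac{13417273}{7636513} \approx 1.757$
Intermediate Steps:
$s{\left(O \right)} = O^{2}$
$\frac{487}{3457} + \frac{3570}{s{\left(-47 \right)}} = \frac{487}{3457} + \frac{3570}{\left(-47\right)^{2}} = 487 \cdot \frac{1}{3457} + \frac{3570}{2209} = \frac{487}{3457} + 3570 \cdot \frac{1}{2209} = \frac{487}{3457} + \frac{3570}{2209} = \frac{13417273}{7636513}$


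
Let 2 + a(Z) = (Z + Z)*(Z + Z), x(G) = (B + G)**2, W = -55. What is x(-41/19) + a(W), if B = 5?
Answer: 4370294/361 ≈ 12106.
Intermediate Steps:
x(G) = (5 + G)**2
a(Z) = -2 + 4*Z**2 (a(Z) = -2 + (Z + Z)*(Z + Z) = -2 + (2*Z)*(2*Z) = -2 + 4*Z**2)
x(-41/19) + a(W) = (5 - 41/19)**2 + (-2 + 4*(-55)**2) = (5 - 41*1/19)**2 + (-2 + 4*3025) = (5 - 41/19)**2 + (-2 + 12100) = (54/19)**2 + 12098 = 2916/361 + 12098 = 4370294/361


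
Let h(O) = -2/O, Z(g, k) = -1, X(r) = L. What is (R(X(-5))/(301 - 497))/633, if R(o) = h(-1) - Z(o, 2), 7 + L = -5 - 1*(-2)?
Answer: -1/41356 ≈ -2.4180e-5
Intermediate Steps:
L = -10 (L = -7 + (-5 - 1*(-2)) = -7 + (-5 + 2) = -7 - 3 = -10)
X(r) = -10
R(o) = 3 (R(o) = -2/(-1) - 1*(-1) = -2*(-1) + 1 = 2 + 1 = 3)
(R(X(-5))/(301 - 497))/633 = (3/(301 - 497))/633 = (3/(-196))*(1/633) = (3*(-1/196))*(1/633) = -3/196*1/633 = -1/41356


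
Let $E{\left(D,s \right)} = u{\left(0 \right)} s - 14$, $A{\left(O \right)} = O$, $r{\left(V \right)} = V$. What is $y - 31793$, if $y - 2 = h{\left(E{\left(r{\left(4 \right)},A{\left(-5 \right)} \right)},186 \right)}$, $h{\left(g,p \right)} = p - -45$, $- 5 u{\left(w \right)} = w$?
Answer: $-31560$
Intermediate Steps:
$u{\left(w \right)} = - \frac{w}{5}$
$E{\left(D,s \right)} = -14$ ($E{\left(D,s \right)} = \left(- \frac{1}{5}\right) 0 s - 14 = 0 s - 14 = 0 - 14 = -14$)
$h{\left(g,p \right)} = 45 + p$ ($h{\left(g,p \right)} = p + 45 = 45 + p$)
$y = 233$ ($y = 2 + \left(45 + 186\right) = 2 + 231 = 233$)
$y - 31793 = 233 - 31793 = -31560$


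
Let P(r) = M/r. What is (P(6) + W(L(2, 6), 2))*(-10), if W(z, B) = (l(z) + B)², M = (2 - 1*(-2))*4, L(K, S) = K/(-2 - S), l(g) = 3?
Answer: -830/3 ≈ -276.67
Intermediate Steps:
M = 16 (M = (2 + 2)*4 = 4*4 = 16)
W(z, B) = (3 + B)²
P(r) = 16/r
(P(6) + W(L(2, 6), 2))*(-10) = (16/6 + (3 + 2)²)*(-10) = (16*(⅙) + 5²)*(-10) = (8/3 + 25)*(-10) = (83/3)*(-10) = -830/3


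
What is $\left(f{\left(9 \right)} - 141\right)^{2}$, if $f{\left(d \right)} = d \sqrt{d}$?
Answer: $12996$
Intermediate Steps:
$f{\left(d \right)} = d^{\frac{3}{2}}$
$\left(f{\left(9 \right)} - 141\right)^{2} = \left(9^{\frac{3}{2}} - 141\right)^{2} = \left(27 - 141\right)^{2} = \left(-114\right)^{2} = 12996$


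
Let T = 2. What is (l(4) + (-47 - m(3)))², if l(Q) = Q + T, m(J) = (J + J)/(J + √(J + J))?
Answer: 2233 - 188*√6 ≈ 1772.5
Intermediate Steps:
m(J) = 2*J/(J + √2*√J) (m(J) = (2*J)/(J + √(2*J)) = (2*J)/(J + √2*√J) = 2*J/(J + √2*√J))
l(Q) = 2 + Q (l(Q) = Q + 2 = 2 + Q)
(l(4) + (-47 - m(3)))² = ((2 + 4) + (-47 - 2*3/(3 + √2*√3)))² = (6 + (-47 - 2*3/(3 + √6)))² = (6 + (-47 - 6/(3 + √6)))² = (-41 - 6/(3 + √6))²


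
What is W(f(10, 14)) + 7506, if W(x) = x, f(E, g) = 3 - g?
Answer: 7495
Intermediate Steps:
W(f(10, 14)) + 7506 = (3 - 1*14) + 7506 = (3 - 14) + 7506 = -11 + 7506 = 7495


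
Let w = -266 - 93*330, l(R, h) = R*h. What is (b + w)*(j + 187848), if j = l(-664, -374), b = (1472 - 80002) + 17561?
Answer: -40096214200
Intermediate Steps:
b = -60969 (b = -78530 + 17561 = -60969)
j = 248336 (j = -664*(-374) = 248336)
w = -30956 (w = -266 - 30690 = -30956)
(b + w)*(j + 187848) = (-60969 - 30956)*(248336 + 187848) = -91925*436184 = -40096214200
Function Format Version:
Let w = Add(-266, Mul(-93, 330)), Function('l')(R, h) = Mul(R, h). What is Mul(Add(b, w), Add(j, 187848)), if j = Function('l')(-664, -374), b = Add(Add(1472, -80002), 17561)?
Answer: -40096214200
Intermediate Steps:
b = -60969 (b = Add(-78530, 17561) = -60969)
j = 248336 (j = Mul(-664, -374) = 248336)
w = -30956 (w = Add(-266, -30690) = -30956)
Mul(Add(b, w), Add(j, 187848)) = Mul(Add(-60969, -30956), Add(248336, 187848)) = Mul(-91925, 436184) = -40096214200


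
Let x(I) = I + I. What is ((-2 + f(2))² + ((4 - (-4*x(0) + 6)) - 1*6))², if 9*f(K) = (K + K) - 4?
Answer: 16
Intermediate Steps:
x(I) = 2*I
f(K) = -4/9 + 2*K/9 (f(K) = ((K + K) - 4)/9 = (2*K - 4)/9 = (-4 + 2*K)/9 = -4/9 + 2*K/9)
((-2 + f(2))² + ((4 - (-4*x(0) + 6)) - 1*6))² = ((-2 + (-4/9 + (2/9)*2))² + ((4 - (-8*0 + 6)) - 1*6))² = ((-2 + (-4/9 + 4/9))² + ((4 - (-4*0 + 6)) - 6))² = ((-2 + 0)² + ((4 - (0 + 6)) - 6))² = ((-2)² + ((4 - 1*6) - 6))² = (4 + ((4 - 6) - 6))² = (4 + (-2 - 6))² = (4 - 8)² = (-4)² = 16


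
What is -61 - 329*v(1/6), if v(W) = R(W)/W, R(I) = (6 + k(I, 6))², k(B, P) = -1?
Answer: -49411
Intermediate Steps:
R(I) = 25 (R(I) = (6 - 1)² = 5² = 25)
v(W) = 25/W
-61 - 329*v(1/6) = -61 - 8225/(1/6) = -61 - 8225/⅙ = -61 - 8225*6 = -61 - 329*150 = -61 - 49350 = -49411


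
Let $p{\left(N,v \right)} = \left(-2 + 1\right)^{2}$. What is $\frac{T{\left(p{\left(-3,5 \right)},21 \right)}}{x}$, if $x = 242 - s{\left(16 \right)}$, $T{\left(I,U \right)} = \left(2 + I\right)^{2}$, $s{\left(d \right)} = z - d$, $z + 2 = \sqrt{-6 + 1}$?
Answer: $\frac{156}{4507} + \frac{3 i \sqrt{5}}{22535} \approx 0.034613 + 0.00029768 i$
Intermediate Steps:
$z = -2 + i \sqrt{5}$ ($z = -2 + \sqrt{-6 + 1} = -2 + \sqrt{-5} = -2 + i \sqrt{5} \approx -2.0 + 2.2361 i$)
$p{\left(N,v \right)} = 1$ ($p{\left(N,v \right)} = \left(-1\right)^{2} = 1$)
$s{\left(d \right)} = -2 - d + i \sqrt{5}$ ($s{\left(d \right)} = \left(-2 + i \sqrt{5}\right) - d = -2 - d + i \sqrt{5}$)
$x = 260 - i \sqrt{5}$ ($x = 242 - \left(-2 - 16 + i \sqrt{5}\right) = 242 - \left(-18 + i \sqrt{5}\right) = 242 + \left(18 - i \sqrt{5}\right) = 260 - i \sqrt{5} \approx 260.0 - 2.2361 i$)
$\frac{T{\left(p{\left(-3,5 \right)},21 \right)}}{x} = \frac{\left(2 + 1\right)^{2}}{260 - i \sqrt{5}} = \frac{3^{2}}{260 - i \sqrt{5}} = \frac{9}{260 - i \sqrt{5}}$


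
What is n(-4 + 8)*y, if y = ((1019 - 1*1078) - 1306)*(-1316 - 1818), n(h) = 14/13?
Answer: 4606980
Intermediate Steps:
n(h) = 14/13 (n(h) = 14*(1/13) = 14/13)
y = 4277910 (y = ((1019 - 1078) - 1306)*(-3134) = (-59 - 1306)*(-3134) = -1365*(-3134) = 4277910)
n(-4 + 8)*y = (14/13)*4277910 = 4606980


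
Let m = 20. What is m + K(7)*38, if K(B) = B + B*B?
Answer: 2148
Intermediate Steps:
K(B) = B + B²
m + K(7)*38 = 20 + (7*(1 + 7))*38 = 20 + (7*8)*38 = 20 + 56*38 = 20 + 2128 = 2148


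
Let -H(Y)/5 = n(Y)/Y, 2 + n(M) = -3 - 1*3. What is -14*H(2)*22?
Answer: -6160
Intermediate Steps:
n(M) = -8 (n(M) = -2 + (-3 - 1*3) = -2 + (-3 - 3) = -2 - 6 = -8)
H(Y) = 40/Y (H(Y) = -(-40)/Y = 40/Y)
-14*H(2)*22 = -560/2*22 = -14*20*22 = -280*22 = -6160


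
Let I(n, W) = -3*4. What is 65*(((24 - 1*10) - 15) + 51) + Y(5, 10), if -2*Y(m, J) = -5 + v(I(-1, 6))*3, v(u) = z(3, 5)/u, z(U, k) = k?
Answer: 26025/8 ≈ 3253.1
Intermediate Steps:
I(n, W) = -12
v(u) = 5/u
Y(m, J) = 25/8 (Y(m, J) = -(-5 + (5/(-12))*3)/2 = -(-5 + (5*(-1/12))*3)/2 = -(-5 - 5/12*3)/2 = -(-5 - 5/4)/2 = -½*(-25/4) = 25/8)
65*(((24 - 1*10) - 15) + 51) + Y(5, 10) = 65*(((24 - 1*10) - 15) + 51) + 25/8 = 65*(((24 - 10) - 15) + 51) + 25/8 = 65*((14 - 15) + 51) + 25/8 = 65*(-1 + 51) + 25/8 = 65*50 + 25/8 = 3250 + 25/8 = 26025/8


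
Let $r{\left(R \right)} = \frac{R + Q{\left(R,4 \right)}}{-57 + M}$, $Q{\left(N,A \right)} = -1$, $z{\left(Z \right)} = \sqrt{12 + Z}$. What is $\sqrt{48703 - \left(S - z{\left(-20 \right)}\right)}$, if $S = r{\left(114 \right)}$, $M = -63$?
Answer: $\frac{\sqrt{175334190 + 7200 i \sqrt{2}}}{60} \approx 220.69 + 0.0064082 i$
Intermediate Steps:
$r{\left(R \right)} = \frac{1}{120} - \frac{R}{120}$ ($r{\left(R \right)} = \frac{R - 1}{-57 - 63} = \frac{-1 + R}{-120} = \left(-1 + R\right) \left(- \frac{1}{120}\right) = \frac{1}{120} - \frac{R}{120}$)
$S = - \frac{113}{120}$ ($S = \frac{1}{120} - \frac{19}{20} = - \frac{113}{120} \approx -0.94167$)
$\sqrt{48703 - \left(S - z{\left(-20 \right)}\right)} = \sqrt{48703 + \left(\sqrt{12 - 20} - - \frac{113}{120}\right)} = \sqrt{48703 + \left(\sqrt{-8} + \frac{113}{120}\right)} = \sqrt{48703 + \left(2 i \sqrt{2} + \frac{113}{120}\right)} = \sqrt{48703 + \left(\frac{113}{120} + 2 i \sqrt{2}\right)} = \sqrt{\frac{5844473}{120} + 2 i \sqrt{2}}$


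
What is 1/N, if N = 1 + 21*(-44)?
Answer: -1/923 ≈ -0.0010834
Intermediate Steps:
N = -923 (N = 1 - 924 = -923)
1/N = 1/(-923) = -1/923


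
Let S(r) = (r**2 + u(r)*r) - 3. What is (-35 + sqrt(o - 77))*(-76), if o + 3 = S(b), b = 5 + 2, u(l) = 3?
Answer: 2660 - 76*I*sqrt(13) ≈ 2660.0 - 274.02*I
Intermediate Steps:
b = 7
S(r) = -3 + r**2 + 3*r (S(r) = (r**2 + 3*r) - 3 = -3 + r**2 + 3*r)
o = 64 (o = -3 + (-3 + 7**2 + 3*7) = -3 + (-3 + 49 + 21) = -3 + 67 = 64)
(-35 + sqrt(o - 77))*(-76) = (-35 + sqrt(64 - 77))*(-76) = (-35 + sqrt(-13))*(-76) = (-35 + I*sqrt(13))*(-76) = 2660 - 76*I*sqrt(13)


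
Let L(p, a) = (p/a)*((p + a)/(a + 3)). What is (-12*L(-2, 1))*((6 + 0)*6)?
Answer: -216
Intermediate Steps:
L(p, a) = p*(a + p)/(a*(3 + a)) (L(p, a) = (p/a)*((a + p)/(3 + a)) = p*(a + p)/(a*(3 + a)))
(-12*L(-2, 1))*((6 + 0)*6) = (-(-24)*(1 - 2)/(1*(3 + 1)))*((6 + 0)*6) = (-(-24)*(-1)/4)*(6*6) = -(-24)*(-1)/4*36 = -12*½*36 = -6*36 = -216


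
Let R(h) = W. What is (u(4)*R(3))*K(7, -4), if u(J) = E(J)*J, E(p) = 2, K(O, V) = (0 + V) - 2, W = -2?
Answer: 96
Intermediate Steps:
R(h) = -2
K(O, V) = -2 + V (K(O, V) = V - 2 = -2 + V)
u(J) = 2*J
(u(4)*R(3))*K(7, -4) = ((2*4)*(-2))*(-2 - 4) = (8*(-2))*(-6) = -16*(-6) = 96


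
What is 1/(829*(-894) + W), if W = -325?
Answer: -1/741451 ≈ -1.3487e-6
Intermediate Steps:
1/(829*(-894) + W) = 1/(829*(-894) - 325) = 1/(-741126 - 325) = 1/(-741451) = -1/741451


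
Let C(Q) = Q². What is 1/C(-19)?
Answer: 1/361 ≈ 0.0027701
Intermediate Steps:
1/C(-19) = 1/((-19)²) = 1/361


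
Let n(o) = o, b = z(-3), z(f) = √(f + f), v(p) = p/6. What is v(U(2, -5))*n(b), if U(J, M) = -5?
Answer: -5*I*√6/6 ≈ -2.0412*I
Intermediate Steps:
v(p) = p/6 (v(p) = p*(⅙) = p/6)
z(f) = √2*√f (z(f) = √(2*f) = √2*√f)
b = I*√6 (b = √2*√(-3) = √2*(I*√3) = I*√6 ≈ 2.4495*I)
v(U(2, -5))*n(b) = ((⅙)*(-5))*(I*√6) = -5*I*√6/6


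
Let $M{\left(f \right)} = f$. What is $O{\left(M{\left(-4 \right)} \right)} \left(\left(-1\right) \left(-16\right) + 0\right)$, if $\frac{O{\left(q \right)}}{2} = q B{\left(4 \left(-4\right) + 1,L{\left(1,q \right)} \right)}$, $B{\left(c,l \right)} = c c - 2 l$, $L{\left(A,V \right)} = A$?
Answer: $-28544$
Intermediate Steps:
$B{\left(c,l \right)} = c^{2} - 2 l$
$O{\left(q \right)} = 446 q$ ($O{\left(q \right)} = 2 q \left(\left(4 \left(-4\right) + 1\right)^{2} - 2\right) = 2 q \left(\left(-16 + 1\right)^{2} - 2\right) = 2 q \left(\left(-15\right)^{2} - 2\right) = 2 q \left(225 - 2\right) = 2 q 223 = 2 \cdot 223 q = 446 q$)
$O{\left(M{\left(-4 \right)} \right)} \left(\left(-1\right) \left(-16\right) + 0\right) = 446 \left(-4\right) \left(\left(-1\right) \left(-16\right) + 0\right) = - 1784 \left(16 + 0\right) = \left(-1784\right) 16 = -28544$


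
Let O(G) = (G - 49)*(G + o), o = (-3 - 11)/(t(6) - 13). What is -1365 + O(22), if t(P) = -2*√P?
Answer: -288969/145 + 756*√6/145 ≈ -1980.1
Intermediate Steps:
o = -14/(-13 - 2*√6) (o = (-3 - 11)/(-2*√6 - 13) = -14/(-13 - 2*√6) ≈ 0.78217)
O(G) = (-49 + G)*(182/145 + G - 28*√6/145) (O(G) = (G - 49)*(G + (182/145 - 28*√6/145)) = (-49 + G)*(182/145 + G - 28*√6/145))
-1365 + O(22) = -1365 + (-8918/145 + 22² - 6923/145*22 + 1372*√6/145 - 28/145*22*√6) = -1365 + (-8918/145 + 484 - 152306/145 + 1372*√6/145 - 616*√6/145) = -1365 + (-91044/145 + 756*√6/145) = -288969/145 + 756*√6/145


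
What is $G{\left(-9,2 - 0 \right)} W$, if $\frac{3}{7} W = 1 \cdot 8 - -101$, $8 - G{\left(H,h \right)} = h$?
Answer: $1526$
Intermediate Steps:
$G{\left(H,h \right)} = 8 - h$
$W = \frac{763}{3}$ ($W = \frac{7 \left(1 \cdot 8 - -101\right)}{3} = \frac{7 \left(8 + 101\right)}{3} = \frac{7}{3} \cdot 109 = \frac{763}{3} \approx 254.33$)
$G{\left(-9,2 - 0 \right)} W = \left(8 - \left(2 - 0\right)\right) \frac{763}{3} = \left(8 - \left(2 + 0\right)\right) \frac{763}{3} = \left(8 - 2\right) \frac{763}{3} = 6 \cdot \frac{763}{3} = 1526$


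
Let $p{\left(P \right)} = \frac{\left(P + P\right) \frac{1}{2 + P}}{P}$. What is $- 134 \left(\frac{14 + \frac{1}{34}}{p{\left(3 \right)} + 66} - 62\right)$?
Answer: $\frac{46730557}{5644} \approx 8279.7$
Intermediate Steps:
$p{\left(P \right)} = \frac{2}{2 + P}$ ($p{\left(P \right)} = \frac{2 P \frac{1}{2 + P}}{P} = \frac{2}{2 + P}$)
$- 134 \left(\frac{14 + \frac{1}{34}}{p{\left(3 \right)} + 66} - 62\right) = - 134 \left(\frac{14 + \frac{1}{34}}{\frac{2}{2 + 3} + 66} - 62\right) = - 134 \left(\frac{14 + \frac{1}{34}}{\frac{2}{5} + 66} - 62\right) = - 134 \left(\frac{477}{34 \left(2 \cdot \frac{1}{5} + 66\right)} - 62\right) = - 134 \left(\frac{477}{34 \left(\frac{2}{5} + 66\right)} - 62\right) = - 134 \left(\frac{477}{34 \cdot \frac{332}{5}} - 62\right) = - 134 \left(\frac{477}{34} \cdot \frac{5}{332} - 62\right) = - 134 \left(\frac{2385}{11288} - 62\right) = \left(-134\right) \left(- \frac{697471}{11288}\right) = \frac{46730557}{5644}$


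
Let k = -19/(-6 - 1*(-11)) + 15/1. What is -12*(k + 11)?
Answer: -1332/5 ≈ -266.40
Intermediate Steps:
k = 56/5 (k = -19/(-6 + 11) + 15*1 = -19/5 + 15 = 56/5 ≈ 11.200)
-12*(k + 11) = -12*(56/5 + 11) = -12*111/5 = -1332/5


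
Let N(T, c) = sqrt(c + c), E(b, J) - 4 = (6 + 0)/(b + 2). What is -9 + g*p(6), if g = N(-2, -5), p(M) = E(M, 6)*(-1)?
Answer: -9 - 19*I*sqrt(10)/4 ≈ -9.0 - 15.021*I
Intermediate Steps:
E(b, J) = 4 + 6/(2 + b) (E(b, J) = 4 + (6 + 0)/(b + 2) = 4 + 6/(2 + b))
N(T, c) = sqrt(2)*sqrt(c) (N(T, c) = sqrt(2*c) = sqrt(2)*sqrt(c))
p(M) = -2*(7 + 2*M)/(2 + M) (p(M) = (2*(7 + 2*M)/(2 + M))*(-1) = -2*(7 + 2*M)/(2 + M))
g = I*sqrt(10) (g = sqrt(2)*sqrt(-5) = sqrt(2)*(I*sqrt(5)) = I*sqrt(10) ≈ 3.1623*I)
-9 + g*p(6) = -9 + (I*sqrt(10))*(2*(-7 - 2*6)/(2 + 6)) = -9 + (I*sqrt(10))*(2*(-7 - 12)/8) = -9 + (I*sqrt(10))*(2*(1/8)*(-19)) = -9 + (I*sqrt(10))*(-19/4) = -9 - 19*I*sqrt(10)/4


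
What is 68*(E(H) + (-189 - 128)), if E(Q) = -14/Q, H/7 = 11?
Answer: -237252/11 ≈ -21568.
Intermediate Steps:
H = 77 (H = 7*11 = 77)
68*(E(H) + (-189 - 128)) = 68*(-14/77 + (-189 - 128)) = 68*(-14*1/77 - 317) = 68*(-2/11 - 317) = 68*(-3489/11) = -237252/11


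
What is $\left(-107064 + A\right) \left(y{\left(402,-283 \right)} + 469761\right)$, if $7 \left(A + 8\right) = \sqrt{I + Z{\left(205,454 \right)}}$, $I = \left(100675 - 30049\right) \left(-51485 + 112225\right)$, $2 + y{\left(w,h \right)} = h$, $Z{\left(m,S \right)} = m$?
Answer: $-50267734272 + 67068 \sqrt{4289823445} \approx -4.5875 \cdot 10^{10}$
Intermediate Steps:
$y{\left(w,h \right)} = -2 + h$
$I = 4289823240$ ($I = 70626 \cdot 60740 = 4289823240$)
$A = -8 + \frac{\sqrt{4289823445}}{7}$ ($A = -8 + \frac{\sqrt{4289823240 + 205}}{7} = -8 + \frac{\sqrt{4289823445}}{7} \approx 9348.7$)
$\left(-107064 + A\right) \left(y{\left(402,-283 \right)} + 469761\right) = \left(-107064 - \left(8 - \frac{\sqrt{4289823445}}{7}\right)\right) \left(\left(-2 - 283\right) + 469761\right) = \left(-107072 + \frac{\sqrt{4289823445}}{7}\right) \left(-285 + 469761\right) = \left(-107072 + \frac{\sqrt{4289823445}}{7}\right) 469476 = -50267734272 + 67068 \sqrt{4289823445}$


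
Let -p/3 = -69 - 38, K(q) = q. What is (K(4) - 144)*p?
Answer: -44940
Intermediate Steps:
p = 321 (p = -3*(-69 - 38) = -3*(-107) = 321)
(K(4) - 144)*p = (4 - 144)*321 = -140*321 = -44940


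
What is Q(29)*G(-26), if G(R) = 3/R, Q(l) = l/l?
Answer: -3/26 ≈ -0.11538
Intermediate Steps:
Q(l) = 1
Q(29)*G(-26) = 1*(3/(-26)) = 1*(3*(-1/26)) = 1*(-3/26) = -3/26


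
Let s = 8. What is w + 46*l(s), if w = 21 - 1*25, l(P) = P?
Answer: 364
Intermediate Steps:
w = -4 (w = 21 - 25 = -4)
w + 46*l(s) = -4 + 46*8 = -4 + 368 = 364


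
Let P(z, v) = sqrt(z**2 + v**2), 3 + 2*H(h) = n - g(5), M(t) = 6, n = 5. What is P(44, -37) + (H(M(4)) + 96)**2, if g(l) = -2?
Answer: 9604 + sqrt(3305) ≈ 9661.5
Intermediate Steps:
H(h) = 2 (H(h) = -3/2 + (5 - 1*(-2))/2 = -3/2 + (5 + 2)/2 = -3/2 + (1/2)*7 = -3/2 + 7/2 = 2)
P(z, v) = sqrt(v**2 + z**2)
P(44, -37) + (H(M(4)) + 96)**2 = sqrt((-37)**2 + 44**2) + (2 + 96)**2 = sqrt(1369 + 1936) + 98**2 = sqrt(3305) + 9604 = 9604 + sqrt(3305)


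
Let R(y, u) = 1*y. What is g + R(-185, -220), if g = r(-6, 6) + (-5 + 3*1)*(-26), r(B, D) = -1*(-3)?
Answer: -130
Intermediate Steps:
r(B, D) = 3
R(y, u) = y
g = 55 (g = 3 + (-5 + 3*1)*(-26) = 3 + (-5 + 3)*(-26) = 3 - 2*(-26) = 3 + 52 = 55)
g + R(-185, -220) = 55 - 185 = -130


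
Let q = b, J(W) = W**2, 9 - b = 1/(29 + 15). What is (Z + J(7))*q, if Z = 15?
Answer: 6320/11 ≈ 574.54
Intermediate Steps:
b = 395/44 (b = 9 - 1/(29 + 15) = 9 - 1/44 = 395/44 ≈ 8.9773)
q = 395/44 ≈ 8.9773
(Z + J(7))*q = (15 + 7**2)*(395/44) = (15 + 49)*(395/44) = 64*(395/44) = 6320/11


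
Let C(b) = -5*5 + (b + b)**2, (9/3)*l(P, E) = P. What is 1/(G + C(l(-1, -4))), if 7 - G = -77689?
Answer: 9/699043 ≈ 1.2875e-5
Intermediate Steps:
G = 77696 (G = 7 - 1*(-77689) = 7 + 77689 = 77696)
l(P, E) = P/3
C(b) = -25 + 4*b**2 (C(b) = -25 + (2*b)**2 = -25 + 4*b**2)
1/(G + C(l(-1, -4))) = 1/(77696 + (-25 + 4*((1/3)*(-1))**2)) = 1/(77696 + (-25 + 4*(-1/3)**2)) = 1/(77696 + (-25 + 4*(1/9))) = 1/(77696 + (-25 + 4/9)) = 1/(77696 - 221/9) = 1/(699043/9) = 9/699043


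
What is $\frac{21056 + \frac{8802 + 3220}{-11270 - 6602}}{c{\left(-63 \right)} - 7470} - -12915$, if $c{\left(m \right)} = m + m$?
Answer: $\frac{876454359835}{67877856} \approx 12912.0$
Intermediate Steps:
$c{\left(m \right)} = 2 m$
$\frac{21056 + \frac{8802 + 3220}{-11270 - 6602}}{c{\left(-63 \right)} - 7470} - -12915 = \frac{21056 + \frac{8802 + 3220}{-11270 - 6602}}{2 \left(-63\right) - 7470} - -12915 = \frac{21056 + \frac{12022}{-17872}}{-126 - 7470} + 12915 = \frac{21056 + 12022 \left(- \frac{1}{17872}\right)}{-7596} + 12915 = \left(21056 - \frac{6011}{8936}\right) \left(- \frac{1}{7596}\right) + 12915 = \frac{188150405}{8936} \left(- \frac{1}{7596}\right) + 12915 = - \frac{188150405}{67877856} + 12915 = \frac{876454359835}{67877856}$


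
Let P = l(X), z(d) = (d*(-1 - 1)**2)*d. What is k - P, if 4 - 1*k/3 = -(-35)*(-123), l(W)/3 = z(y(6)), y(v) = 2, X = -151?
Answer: 12879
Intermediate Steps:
z(d) = 4*d**2 (z(d) = (d*(-2)**2)*d = (d*4)*d = (4*d)*d = 4*d**2)
l(W) = 48 (l(W) = 3*(4*2**2) = 3*(4*4) = 3*16 = 48)
k = 12927 (k = 12 - (-3)*(-35*(-123)) = 12 - (-3)*4305 = 12 - 3*(-4305) = 12 + 12915 = 12927)
P = 48
k - P = 12927 - 1*48 = 12927 - 48 = 12879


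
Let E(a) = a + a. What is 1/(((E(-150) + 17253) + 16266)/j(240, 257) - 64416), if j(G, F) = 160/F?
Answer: -160/1769277 ≈ -9.0432e-5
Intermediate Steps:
E(a) = 2*a
1/(((E(-150) + 17253) + 16266)/j(240, 257) - 64416) = 1/(((2*(-150) + 17253) + 16266)/((160/257)) - 64416) = 1/(((-300 + 17253) + 16266)/((160*(1/257))) - 64416) = 1/((16953 + 16266)/(160/257) - 64416) = 1/(33219*(257/160) - 64416) = 1/(8537283/160 - 64416) = 1/(-1769277/160) = -160/1769277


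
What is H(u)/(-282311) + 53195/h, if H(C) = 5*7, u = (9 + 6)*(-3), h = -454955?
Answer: -3006691414/25687760201 ≈ -0.11705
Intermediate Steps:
u = -45 (u = 15*(-3) = -45)
H(C) = 35
H(u)/(-282311) + 53195/h = 35/(-282311) + 53195/(-454955) = 35*(-1/282311) + 53195*(-1/454955) = -35/282311 - 10639/90991 = -3006691414/25687760201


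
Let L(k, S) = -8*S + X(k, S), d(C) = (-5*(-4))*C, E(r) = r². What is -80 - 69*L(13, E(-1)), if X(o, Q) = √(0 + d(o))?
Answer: 472 - 138*√65 ≈ -640.59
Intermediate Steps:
d(C) = 20*C
X(o, Q) = 2*√5*√o (X(o, Q) = √(0 + 20*o) = √(20*o) = 2*√5*√o)
L(k, S) = -8*S + 2*√5*√k
-80 - 69*L(13, E(-1)) = -80 - 69*(-8*(-1)² + 2*√5*√13) = -80 - 69*(-8*1 + 2*√65) = -80 - 69*(-8 + 2*√65) = -80 + (552 - 138*√65) = 472 - 138*√65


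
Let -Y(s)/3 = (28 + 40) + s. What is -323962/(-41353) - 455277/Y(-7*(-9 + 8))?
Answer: 6299987077/3101475 ≈ 2031.3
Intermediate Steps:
Y(s) = -204 - 3*s (Y(s) = -3*((28 + 40) + s) = -3*(68 + s) = -204 - 3*s)
-323962/(-41353) - 455277/Y(-7*(-9 + 8)) = -323962/(-41353) - 455277/(-204 - (-21)*(-9 + 8)) = -323962*(-1/41353) - 455277/(-204 - (-21)*(-1)) = 323962/41353 - 455277/(-204 - 3*7) = 323962/41353 - 455277/(-204 - 21) = 323962/41353 - 455277/(-225) = 323962/41353 - 455277*(-1/225) = 323962/41353 + 151759/75 = 6299987077/3101475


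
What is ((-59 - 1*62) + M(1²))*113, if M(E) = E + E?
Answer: -13447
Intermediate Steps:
M(E) = 2*E
((-59 - 1*62) + M(1²))*113 = ((-59 - 1*62) + 2*1²)*113 = ((-59 - 62) + 2*1)*113 = (-121 + 2)*113 = -119*113 = -13447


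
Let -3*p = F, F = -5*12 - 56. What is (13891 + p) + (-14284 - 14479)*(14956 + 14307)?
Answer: -2525033218/3 ≈ -8.4168e+8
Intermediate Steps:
F = -116 (F = -60 - 56 = -116)
p = 116/3 (p = -⅓*(-116) = 116/3 ≈ 38.667)
(13891 + p) + (-14284 - 14479)*(14956 + 14307) = (13891 + 116/3) + (-14284 - 14479)*(14956 + 14307) = 41789/3 - 28763*29263 = 41789/3 - 841691669 = -2525033218/3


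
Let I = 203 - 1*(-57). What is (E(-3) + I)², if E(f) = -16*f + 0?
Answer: 94864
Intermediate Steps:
E(f) = -16*f
I = 260 (I = 203 + 57 = 260)
(E(-3) + I)² = (-16*(-3) + 260)² = (48 + 260)² = 308² = 94864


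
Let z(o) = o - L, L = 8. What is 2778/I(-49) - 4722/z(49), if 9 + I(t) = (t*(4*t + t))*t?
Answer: -1388924643/12059207 ≈ -115.18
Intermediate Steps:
z(o) = -8 + o (z(o) = o - 1*8 = o - 8 = -8 + o)
I(t) = -9 + 5*t³ (I(t) = -9 + (t*(4*t + t))*t = -9 + (t*(5*t))*t = -9 + (5*t²)*t = -9 + 5*t³)
2778/I(-49) - 4722/z(49) = 2778/(-9 + 5*(-49)³) - 4722/(-8 + 49) = 2778/(-9 + 5*(-117649)) - 4722/41 = 2778/(-9 - 588245) - 4722*1/41 = 2778/(-588254) - 4722/41 = 2778*(-1/588254) - 4722/41 = -1389/294127 - 4722/41 = -1388924643/12059207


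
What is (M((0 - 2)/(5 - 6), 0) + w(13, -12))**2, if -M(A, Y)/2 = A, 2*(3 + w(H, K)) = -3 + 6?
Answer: 121/4 ≈ 30.250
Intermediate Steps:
w(H, K) = -3/2 (w(H, K) = -3 + (-3 + 6)/2 = -3 + (1/2)*3 = -3 + 3/2 = -3/2)
M(A, Y) = -2*A
(M((0 - 2)/(5 - 6), 0) + w(13, -12))**2 = (-2*(0 - 2)/(5 - 6) - 3/2)**2 = (-(-4)/(-1) - 3/2)**2 = (-(-4)*(-1) - 3/2)**2 = (-2*2 - 3/2)**2 = (-4 - 3/2)**2 = (-11/2)**2 = 121/4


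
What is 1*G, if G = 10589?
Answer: 10589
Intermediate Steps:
1*G = 1*10589 = 10589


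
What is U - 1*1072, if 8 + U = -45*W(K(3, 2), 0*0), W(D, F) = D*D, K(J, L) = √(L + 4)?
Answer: -1350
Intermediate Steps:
K(J, L) = √(4 + L)
W(D, F) = D²
U = -278 (U = -8 - 45*(√(4 + 2))² = -8 - 45*(√6)² = -8 - 45*6 = -8 - 270 = -278)
U - 1*1072 = -278 - 1*1072 = -278 - 1072 = -1350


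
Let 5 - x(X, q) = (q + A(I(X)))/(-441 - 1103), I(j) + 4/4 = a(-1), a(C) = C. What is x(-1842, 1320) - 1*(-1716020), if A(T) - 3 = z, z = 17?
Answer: 662385985/386 ≈ 1.7160e+6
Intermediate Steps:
I(j) = -2 (I(j) = -1 - 1 = -2)
A(T) = 20 (A(T) = 3 + 17 = 20)
x(X, q) = 1935/386 + q/1544 (x(X, q) = 5 - (q + 20)/(-441 - 1103) = 5 - (20 + q)/(-1544) = 5 - (20 + q)*(-1)/1544 = 5 - (-5/386 - q/1544) = 5 + (5/386 + q/1544) = 1935/386 + q/1544)
x(-1842, 1320) - 1*(-1716020) = (1935/386 + (1/1544)*1320) - 1*(-1716020) = (1935/386 + 165/193) + 1716020 = 2265/386 + 1716020 = 662385985/386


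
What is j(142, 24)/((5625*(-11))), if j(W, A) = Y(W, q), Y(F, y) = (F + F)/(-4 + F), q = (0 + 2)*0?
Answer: -142/4269375 ≈ -3.3260e-5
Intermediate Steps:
q = 0 (q = 2*0 = 0)
Y(F, y) = 2*F/(-4 + F) (Y(F, y) = (2*F)/(-4 + F) = 2*F/(-4 + F))
j(W, A) = 2*W/(-4 + W)
j(142, 24)/((5625*(-11))) = (2*142/(-4 + 142))/((5625*(-11))) = (2*142/138)/(-61875) = (2*142*(1/138))*(-1/61875) = (142/69)*(-1/61875) = -142/4269375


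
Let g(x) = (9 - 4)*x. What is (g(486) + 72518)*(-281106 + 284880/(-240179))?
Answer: -5060192379821592/240179 ≈ -2.1068e+10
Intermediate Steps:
g(x) = 5*x
(g(486) + 72518)*(-281106 + 284880/(-240179)) = (5*486 + 72518)*(-281106 + 284880/(-240179)) = (2430 + 72518)*(-281106 + 284880*(-1/240179)) = 74948*(-281106 - 284880/240179) = 74948*(-67516042854/240179) = -5060192379821592/240179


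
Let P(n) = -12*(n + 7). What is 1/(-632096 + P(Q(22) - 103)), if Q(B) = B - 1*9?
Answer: -1/631100 ≈ -1.5845e-6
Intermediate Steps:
Q(B) = -9 + B (Q(B) = B - 9 = -9 + B)
P(n) = -84 - 12*n (P(n) = -12*(7 + n) = -84 - 12*n)
1/(-632096 + P(Q(22) - 103)) = 1/(-632096 + (-84 - 12*((-9 + 22) - 103))) = 1/(-632096 + (-84 - 12*(13 - 103))) = 1/(-632096 + (-84 - 12*(-90))) = 1/(-632096 + (-84 + 1080)) = 1/(-632096 + 996) = 1/(-631100) = -1/631100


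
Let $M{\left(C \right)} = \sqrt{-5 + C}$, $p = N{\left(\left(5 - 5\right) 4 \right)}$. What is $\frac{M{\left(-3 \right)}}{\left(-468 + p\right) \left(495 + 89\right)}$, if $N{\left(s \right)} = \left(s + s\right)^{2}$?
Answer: $- \frac{i \sqrt{2}}{136656} \approx - 1.0349 \cdot 10^{-5} i$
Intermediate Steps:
$N{\left(s \right)} = 4 s^{2}$ ($N{\left(s \right)} = \left(2 s\right)^{2} = 4 s^{2}$)
$p = 0$ ($p = 4 \left(\left(5 - 5\right) 4\right)^{2} = 4 \left(0 \cdot 4\right)^{2} = 4 \cdot 0^{2} = 4 \cdot 0 = 0$)
$\frac{M{\left(-3 \right)}}{\left(-468 + p\right) \left(495 + 89\right)} = \frac{\sqrt{-5 - 3}}{\left(-468 + 0\right) \left(495 + 89\right)} = \frac{\sqrt{-8}}{\left(-468\right) 584} = \frac{2 i \sqrt{2}}{-273312} = 2 i \sqrt{2} \left(- \frac{1}{273312}\right) = - \frac{i \sqrt{2}}{136656}$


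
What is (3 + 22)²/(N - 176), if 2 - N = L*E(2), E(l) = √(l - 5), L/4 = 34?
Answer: -18125/14294 + 21250*I*√3/21441 ≈ -1.268 + 1.7166*I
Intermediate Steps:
L = 136 (L = 4*34 = 136)
E(l) = √(-5 + l)
N = 2 - 136*I*√3 (N = 2 - 136*√(-5 + 2) = 2 - 136*√(-3) = 2 - 136*I*√3 ≈ 2.0 - 235.56*I)
(3 + 22)²/(N - 176) = (3 + 22)²/((2 - 136*I*√3) - 176) = 25²/(-174 - 136*I*√3) = 625/(-174 - 136*I*√3)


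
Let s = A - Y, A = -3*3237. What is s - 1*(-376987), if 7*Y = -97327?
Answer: 2668259/7 ≈ 3.8118e+5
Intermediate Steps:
Y = -97327/7 (Y = (1/7)*(-97327) = -97327/7 ≈ -13904.)
A = -9711
s = 29350/7 (s = -9711 - 1*(-97327/7) = -9711 + 97327/7 = 29350/7 ≈ 4192.9)
s - 1*(-376987) = 29350/7 - 1*(-376987) = 29350/7 + 376987 = 2668259/7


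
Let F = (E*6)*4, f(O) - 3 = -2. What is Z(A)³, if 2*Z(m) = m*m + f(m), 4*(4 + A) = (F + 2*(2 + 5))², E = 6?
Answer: 7358080092559079364125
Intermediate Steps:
f(O) = 1 (f(O) = 3 - 2 = 1)
F = 144 (F = (6*6)*4 = 36*4 = 144)
A = 6237 (A = -4 + (144 + 2*(2 + 5))²/4 = -4 + (144 + 2*7)²/4 = -4 + (144 + 14)²/4 = -4 + (¼)*158² = -4 + (¼)*24964 = -4 + 6241 = 6237)
Z(m) = ½ + m²/2 (Z(m) = (m*m + 1)/2 = (m² + 1)/2 = (1 + m²)/2 = ½ + m²/2)
Z(A)³ = (½ + (½)*6237²)³ = (½ + (½)*38900169)³ = (½ + 38900169/2)³ = 19450085³ = 7358080092559079364125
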